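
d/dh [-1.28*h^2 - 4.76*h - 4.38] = -2.56*h - 4.76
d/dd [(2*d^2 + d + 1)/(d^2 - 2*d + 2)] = (-5*d^2 + 6*d + 4)/(d^4 - 4*d^3 + 8*d^2 - 8*d + 4)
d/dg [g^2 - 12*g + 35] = 2*g - 12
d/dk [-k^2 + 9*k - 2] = 9 - 2*k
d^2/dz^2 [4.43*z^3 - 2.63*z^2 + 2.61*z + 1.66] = 26.58*z - 5.26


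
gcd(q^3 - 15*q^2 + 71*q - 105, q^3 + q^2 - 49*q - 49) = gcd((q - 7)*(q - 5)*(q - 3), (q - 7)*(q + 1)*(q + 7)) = q - 7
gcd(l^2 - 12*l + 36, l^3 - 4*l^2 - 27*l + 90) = l - 6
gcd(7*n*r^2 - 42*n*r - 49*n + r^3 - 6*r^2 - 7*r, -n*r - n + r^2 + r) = r + 1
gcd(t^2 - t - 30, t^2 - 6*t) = t - 6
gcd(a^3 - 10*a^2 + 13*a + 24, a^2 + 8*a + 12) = 1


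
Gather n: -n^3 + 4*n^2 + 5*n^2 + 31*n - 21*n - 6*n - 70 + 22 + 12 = -n^3 + 9*n^2 + 4*n - 36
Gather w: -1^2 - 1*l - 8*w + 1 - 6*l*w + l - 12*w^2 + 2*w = -12*w^2 + w*(-6*l - 6)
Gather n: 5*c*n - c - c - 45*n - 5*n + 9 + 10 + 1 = -2*c + n*(5*c - 50) + 20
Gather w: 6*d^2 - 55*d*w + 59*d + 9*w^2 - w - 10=6*d^2 + 59*d + 9*w^2 + w*(-55*d - 1) - 10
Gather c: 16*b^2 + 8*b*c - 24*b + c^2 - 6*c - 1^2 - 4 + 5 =16*b^2 - 24*b + c^2 + c*(8*b - 6)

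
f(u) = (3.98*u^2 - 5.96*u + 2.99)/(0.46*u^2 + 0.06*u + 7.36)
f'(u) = (-0.92*u - 0.06)*(3.98*u^2 - 5.96*u + 2.99)/(0.46*u^2 + 0.06*u + 7.36)^2 + (7.96*u - 5.96)/(0.46*u^2 + 0.06*u + 7.36)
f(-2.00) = 3.40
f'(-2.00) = -1.74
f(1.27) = 0.23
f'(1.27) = 0.47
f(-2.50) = 4.24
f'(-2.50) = -1.62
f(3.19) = 2.00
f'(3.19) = 1.10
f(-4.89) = 7.05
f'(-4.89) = -0.75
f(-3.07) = 5.11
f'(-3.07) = -1.41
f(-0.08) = 0.47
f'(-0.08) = -0.90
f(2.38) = 1.12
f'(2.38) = 1.03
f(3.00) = 1.79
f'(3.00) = 1.10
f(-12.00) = 8.89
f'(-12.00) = -0.05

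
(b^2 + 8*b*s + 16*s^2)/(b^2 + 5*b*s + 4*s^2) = (b + 4*s)/(b + s)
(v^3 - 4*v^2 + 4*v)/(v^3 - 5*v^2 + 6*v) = (v - 2)/(v - 3)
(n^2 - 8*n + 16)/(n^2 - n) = (n^2 - 8*n + 16)/(n*(n - 1))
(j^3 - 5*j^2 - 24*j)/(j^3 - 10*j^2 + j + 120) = j/(j - 5)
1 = 1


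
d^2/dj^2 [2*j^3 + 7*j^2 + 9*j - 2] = 12*j + 14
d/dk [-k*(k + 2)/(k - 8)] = (-k^2 + 16*k + 16)/(k^2 - 16*k + 64)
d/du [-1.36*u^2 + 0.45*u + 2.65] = 0.45 - 2.72*u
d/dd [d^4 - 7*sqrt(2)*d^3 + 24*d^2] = d*(4*d^2 - 21*sqrt(2)*d + 48)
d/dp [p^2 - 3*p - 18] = 2*p - 3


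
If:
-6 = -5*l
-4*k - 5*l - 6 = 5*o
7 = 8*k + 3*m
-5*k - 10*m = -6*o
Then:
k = 566/253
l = 6/5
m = -919/253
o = -1060/253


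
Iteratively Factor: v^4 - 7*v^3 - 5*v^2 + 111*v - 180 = (v - 5)*(v^3 - 2*v^2 - 15*v + 36) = (v - 5)*(v - 3)*(v^2 + v - 12) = (v - 5)*(v - 3)*(v + 4)*(v - 3)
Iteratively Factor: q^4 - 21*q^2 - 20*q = (q)*(q^3 - 21*q - 20) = q*(q - 5)*(q^2 + 5*q + 4) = q*(q - 5)*(q + 4)*(q + 1)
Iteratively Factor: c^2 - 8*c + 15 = (c - 5)*(c - 3)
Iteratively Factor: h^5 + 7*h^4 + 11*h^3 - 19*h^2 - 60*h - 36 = (h + 1)*(h^4 + 6*h^3 + 5*h^2 - 24*h - 36) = (h - 2)*(h + 1)*(h^3 + 8*h^2 + 21*h + 18) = (h - 2)*(h + 1)*(h + 2)*(h^2 + 6*h + 9) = (h - 2)*(h + 1)*(h + 2)*(h + 3)*(h + 3)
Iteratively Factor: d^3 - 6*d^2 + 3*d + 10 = (d + 1)*(d^2 - 7*d + 10) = (d - 5)*(d + 1)*(d - 2)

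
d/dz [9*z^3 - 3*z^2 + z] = 27*z^2 - 6*z + 1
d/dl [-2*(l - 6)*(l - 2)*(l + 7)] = -6*l^2 + 4*l + 88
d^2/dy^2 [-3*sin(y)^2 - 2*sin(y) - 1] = 2*sin(y) - 6*cos(2*y)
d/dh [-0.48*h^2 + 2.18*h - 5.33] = 2.18 - 0.96*h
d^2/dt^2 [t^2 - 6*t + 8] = 2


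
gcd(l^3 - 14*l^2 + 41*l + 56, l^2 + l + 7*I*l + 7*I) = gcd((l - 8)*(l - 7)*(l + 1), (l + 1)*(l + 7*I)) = l + 1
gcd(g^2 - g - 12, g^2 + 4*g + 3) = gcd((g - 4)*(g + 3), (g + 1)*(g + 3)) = g + 3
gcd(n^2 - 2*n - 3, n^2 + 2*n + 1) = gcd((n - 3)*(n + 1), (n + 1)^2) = n + 1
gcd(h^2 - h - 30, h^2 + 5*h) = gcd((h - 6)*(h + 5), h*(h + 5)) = h + 5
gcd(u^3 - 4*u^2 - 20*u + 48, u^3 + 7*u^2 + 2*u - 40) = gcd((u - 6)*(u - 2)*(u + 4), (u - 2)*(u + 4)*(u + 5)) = u^2 + 2*u - 8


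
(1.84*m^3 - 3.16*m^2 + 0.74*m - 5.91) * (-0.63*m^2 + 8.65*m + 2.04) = -1.1592*m^5 + 17.9068*m^4 - 24.0466*m^3 + 3.6779*m^2 - 49.6119*m - 12.0564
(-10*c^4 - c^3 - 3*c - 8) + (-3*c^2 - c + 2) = -10*c^4 - c^3 - 3*c^2 - 4*c - 6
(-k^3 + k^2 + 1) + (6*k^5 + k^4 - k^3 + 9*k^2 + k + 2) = 6*k^5 + k^4 - 2*k^3 + 10*k^2 + k + 3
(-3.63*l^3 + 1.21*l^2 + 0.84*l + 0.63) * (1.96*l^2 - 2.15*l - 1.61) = -7.1148*l^5 + 10.1761*l^4 + 4.8892*l^3 - 2.5193*l^2 - 2.7069*l - 1.0143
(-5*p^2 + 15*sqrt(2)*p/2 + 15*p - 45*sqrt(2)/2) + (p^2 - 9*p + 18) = -4*p^2 + 6*p + 15*sqrt(2)*p/2 - 45*sqrt(2)/2 + 18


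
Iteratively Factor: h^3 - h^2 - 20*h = (h)*(h^2 - h - 20) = h*(h + 4)*(h - 5)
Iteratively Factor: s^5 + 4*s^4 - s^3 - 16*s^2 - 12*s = (s - 2)*(s^4 + 6*s^3 + 11*s^2 + 6*s) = (s - 2)*(s + 1)*(s^3 + 5*s^2 + 6*s) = (s - 2)*(s + 1)*(s + 3)*(s^2 + 2*s) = (s - 2)*(s + 1)*(s + 2)*(s + 3)*(s)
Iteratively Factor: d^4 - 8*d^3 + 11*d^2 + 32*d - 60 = (d - 2)*(d^3 - 6*d^2 - d + 30) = (d - 5)*(d - 2)*(d^2 - d - 6) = (d - 5)*(d - 3)*(d - 2)*(d + 2)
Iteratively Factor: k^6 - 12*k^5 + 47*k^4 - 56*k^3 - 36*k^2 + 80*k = (k)*(k^5 - 12*k^4 + 47*k^3 - 56*k^2 - 36*k + 80) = k*(k - 5)*(k^4 - 7*k^3 + 12*k^2 + 4*k - 16) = k*(k - 5)*(k - 2)*(k^3 - 5*k^2 + 2*k + 8) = k*(k - 5)*(k - 4)*(k - 2)*(k^2 - k - 2) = k*(k - 5)*(k - 4)*(k - 2)*(k + 1)*(k - 2)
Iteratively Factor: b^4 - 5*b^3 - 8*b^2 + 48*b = (b - 4)*(b^3 - b^2 - 12*b) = b*(b - 4)*(b^2 - b - 12) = b*(b - 4)*(b + 3)*(b - 4)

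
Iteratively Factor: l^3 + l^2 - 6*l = (l + 3)*(l^2 - 2*l) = l*(l + 3)*(l - 2)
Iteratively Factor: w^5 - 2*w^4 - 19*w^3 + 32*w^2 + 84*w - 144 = (w + 3)*(w^4 - 5*w^3 - 4*w^2 + 44*w - 48) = (w + 3)^2*(w^3 - 8*w^2 + 20*w - 16) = (w - 4)*(w + 3)^2*(w^2 - 4*w + 4) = (w - 4)*(w - 2)*(w + 3)^2*(w - 2)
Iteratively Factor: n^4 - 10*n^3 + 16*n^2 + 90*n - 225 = (n - 3)*(n^3 - 7*n^2 - 5*n + 75) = (n - 5)*(n - 3)*(n^2 - 2*n - 15) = (n - 5)*(n - 3)*(n + 3)*(n - 5)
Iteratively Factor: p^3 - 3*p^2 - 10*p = (p + 2)*(p^2 - 5*p) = (p - 5)*(p + 2)*(p)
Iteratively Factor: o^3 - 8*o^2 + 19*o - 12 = (o - 3)*(o^2 - 5*o + 4) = (o - 3)*(o - 1)*(o - 4)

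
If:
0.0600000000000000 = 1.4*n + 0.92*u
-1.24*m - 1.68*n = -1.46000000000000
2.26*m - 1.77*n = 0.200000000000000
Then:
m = 0.49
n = 0.51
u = -0.71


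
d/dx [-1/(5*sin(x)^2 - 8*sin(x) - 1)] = 2*(5*sin(x) - 4)*cos(x)/(-5*sin(x)^2 + 8*sin(x) + 1)^2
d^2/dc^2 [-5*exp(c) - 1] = -5*exp(c)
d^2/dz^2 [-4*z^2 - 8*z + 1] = -8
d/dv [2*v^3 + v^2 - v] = 6*v^2 + 2*v - 1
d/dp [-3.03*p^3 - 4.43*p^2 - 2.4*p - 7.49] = -9.09*p^2 - 8.86*p - 2.4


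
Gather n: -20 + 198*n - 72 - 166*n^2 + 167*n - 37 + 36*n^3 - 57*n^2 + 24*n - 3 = 36*n^3 - 223*n^2 + 389*n - 132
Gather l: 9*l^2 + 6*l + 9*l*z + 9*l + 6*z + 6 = 9*l^2 + l*(9*z + 15) + 6*z + 6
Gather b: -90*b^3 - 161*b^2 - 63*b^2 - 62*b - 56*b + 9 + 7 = -90*b^3 - 224*b^2 - 118*b + 16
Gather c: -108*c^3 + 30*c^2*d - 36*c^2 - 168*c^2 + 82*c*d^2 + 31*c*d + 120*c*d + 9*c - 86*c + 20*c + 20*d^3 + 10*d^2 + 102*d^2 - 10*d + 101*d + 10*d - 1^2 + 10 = -108*c^3 + c^2*(30*d - 204) + c*(82*d^2 + 151*d - 57) + 20*d^3 + 112*d^2 + 101*d + 9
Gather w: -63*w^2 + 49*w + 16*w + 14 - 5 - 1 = -63*w^2 + 65*w + 8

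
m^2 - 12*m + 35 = (m - 7)*(m - 5)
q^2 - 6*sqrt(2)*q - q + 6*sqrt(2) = (q - 1)*(q - 6*sqrt(2))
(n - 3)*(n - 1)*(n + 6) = n^3 + 2*n^2 - 21*n + 18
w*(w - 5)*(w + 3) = w^3 - 2*w^2 - 15*w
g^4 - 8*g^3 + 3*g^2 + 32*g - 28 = (g - 7)*(g - 2)*(g - 1)*(g + 2)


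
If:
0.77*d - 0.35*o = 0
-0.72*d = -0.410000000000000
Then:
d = 0.57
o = 1.25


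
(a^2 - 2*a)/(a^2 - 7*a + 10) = a/(a - 5)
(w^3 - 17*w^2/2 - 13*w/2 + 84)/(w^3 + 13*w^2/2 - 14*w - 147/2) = (w - 8)/(w + 7)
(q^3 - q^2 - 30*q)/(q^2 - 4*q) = (q^2 - q - 30)/(q - 4)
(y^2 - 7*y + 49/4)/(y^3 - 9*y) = (y^2 - 7*y + 49/4)/(y*(y^2 - 9))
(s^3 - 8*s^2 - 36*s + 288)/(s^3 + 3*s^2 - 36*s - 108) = (s - 8)/(s + 3)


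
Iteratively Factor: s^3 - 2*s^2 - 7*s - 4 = (s - 4)*(s^2 + 2*s + 1) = (s - 4)*(s + 1)*(s + 1)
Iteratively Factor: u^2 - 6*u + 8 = (u - 2)*(u - 4)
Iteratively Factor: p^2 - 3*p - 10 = (p + 2)*(p - 5)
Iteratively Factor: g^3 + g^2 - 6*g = (g)*(g^2 + g - 6) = g*(g - 2)*(g + 3)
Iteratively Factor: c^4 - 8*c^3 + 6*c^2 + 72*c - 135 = (c - 3)*(c^3 - 5*c^2 - 9*c + 45) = (c - 3)^2*(c^2 - 2*c - 15) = (c - 3)^2*(c + 3)*(c - 5)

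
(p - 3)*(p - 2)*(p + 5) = p^3 - 19*p + 30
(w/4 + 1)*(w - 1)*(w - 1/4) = w^3/4 + 11*w^2/16 - 19*w/16 + 1/4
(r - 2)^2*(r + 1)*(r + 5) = r^4 + 2*r^3 - 15*r^2 + 4*r + 20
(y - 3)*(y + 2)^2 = y^3 + y^2 - 8*y - 12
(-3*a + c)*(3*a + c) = -9*a^2 + c^2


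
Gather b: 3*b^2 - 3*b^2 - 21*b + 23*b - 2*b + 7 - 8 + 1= 0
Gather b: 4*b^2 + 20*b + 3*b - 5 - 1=4*b^2 + 23*b - 6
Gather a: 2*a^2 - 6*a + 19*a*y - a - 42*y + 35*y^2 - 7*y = 2*a^2 + a*(19*y - 7) + 35*y^2 - 49*y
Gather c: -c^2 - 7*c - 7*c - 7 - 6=-c^2 - 14*c - 13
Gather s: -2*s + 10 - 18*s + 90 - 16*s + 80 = 180 - 36*s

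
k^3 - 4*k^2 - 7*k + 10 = (k - 5)*(k - 1)*(k + 2)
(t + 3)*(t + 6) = t^2 + 9*t + 18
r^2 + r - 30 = (r - 5)*(r + 6)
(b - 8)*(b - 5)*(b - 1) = b^3 - 14*b^2 + 53*b - 40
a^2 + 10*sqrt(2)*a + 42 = (a + 3*sqrt(2))*(a + 7*sqrt(2))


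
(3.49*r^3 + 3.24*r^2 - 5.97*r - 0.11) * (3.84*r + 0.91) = 13.4016*r^4 + 15.6175*r^3 - 19.9764*r^2 - 5.8551*r - 0.1001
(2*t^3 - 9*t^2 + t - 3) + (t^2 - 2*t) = 2*t^3 - 8*t^2 - t - 3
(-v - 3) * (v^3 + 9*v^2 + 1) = -v^4 - 12*v^3 - 27*v^2 - v - 3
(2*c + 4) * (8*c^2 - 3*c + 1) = 16*c^3 + 26*c^2 - 10*c + 4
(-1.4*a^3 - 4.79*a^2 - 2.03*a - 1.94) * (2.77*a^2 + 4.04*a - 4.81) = -3.878*a^5 - 18.9243*a^4 - 18.2407*a^3 + 9.4649*a^2 + 1.9267*a + 9.3314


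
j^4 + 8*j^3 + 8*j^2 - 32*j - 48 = (j - 2)*(j + 2)^2*(j + 6)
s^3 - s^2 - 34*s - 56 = (s - 7)*(s + 2)*(s + 4)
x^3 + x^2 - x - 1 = (x - 1)*(x + 1)^2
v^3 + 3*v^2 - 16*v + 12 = (v - 2)*(v - 1)*(v + 6)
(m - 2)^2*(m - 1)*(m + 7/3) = m^4 - 8*m^3/3 - 11*m^2/3 + 44*m/3 - 28/3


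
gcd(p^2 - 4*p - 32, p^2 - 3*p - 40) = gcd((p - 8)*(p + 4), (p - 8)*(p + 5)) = p - 8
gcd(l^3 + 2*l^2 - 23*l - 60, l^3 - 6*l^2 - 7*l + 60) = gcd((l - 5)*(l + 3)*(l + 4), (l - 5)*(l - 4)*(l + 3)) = l^2 - 2*l - 15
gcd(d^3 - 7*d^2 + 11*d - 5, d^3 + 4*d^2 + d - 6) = d - 1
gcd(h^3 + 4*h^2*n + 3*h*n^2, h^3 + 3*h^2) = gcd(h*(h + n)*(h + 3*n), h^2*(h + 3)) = h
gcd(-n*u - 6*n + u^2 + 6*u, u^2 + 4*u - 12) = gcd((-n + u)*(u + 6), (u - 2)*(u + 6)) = u + 6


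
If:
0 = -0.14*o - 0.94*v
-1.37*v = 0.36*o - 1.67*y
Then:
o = 10.7080491132333*y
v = -1.59481582537517*y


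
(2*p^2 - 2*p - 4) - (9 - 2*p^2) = 4*p^2 - 2*p - 13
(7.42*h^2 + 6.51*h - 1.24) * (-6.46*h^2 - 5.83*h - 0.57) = -47.9332*h^4 - 85.3132*h^3 - 34.1723*h^2 + 3.5185*h + 0.7068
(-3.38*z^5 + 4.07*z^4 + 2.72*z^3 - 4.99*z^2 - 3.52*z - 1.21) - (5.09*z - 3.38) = -3.38*z^5 + 4.07*z^4 + 2.72*z^3 - 4.99*z^2 - 8.61*z + 2.17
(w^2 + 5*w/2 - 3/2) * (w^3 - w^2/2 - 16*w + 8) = w^5 + 2*w^4 - 75*w^3/4 - 125*w^2/4 + 44*w - 12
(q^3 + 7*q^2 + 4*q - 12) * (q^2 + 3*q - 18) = q^5 + 10*q^4 + 7*q^3 - 126*q^2 - 108*q + 216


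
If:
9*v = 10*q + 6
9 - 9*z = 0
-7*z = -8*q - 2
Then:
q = 5/8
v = 49/36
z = 1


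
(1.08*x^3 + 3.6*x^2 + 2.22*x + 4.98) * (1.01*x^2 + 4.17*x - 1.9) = 1.0908*x^5 + 8.1396*x^4 + 15.2022*x^3 + 7.4472*x^2 + 16.5486*x - 9.462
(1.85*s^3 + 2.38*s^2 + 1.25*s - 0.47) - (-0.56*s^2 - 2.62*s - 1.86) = 1.85*s^3 + 2.94*s^2 + 3.87*s + 1.39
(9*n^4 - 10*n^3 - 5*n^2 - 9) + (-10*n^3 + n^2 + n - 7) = 9*n^4 - 20*n^3 - 4*n^2 + n - 16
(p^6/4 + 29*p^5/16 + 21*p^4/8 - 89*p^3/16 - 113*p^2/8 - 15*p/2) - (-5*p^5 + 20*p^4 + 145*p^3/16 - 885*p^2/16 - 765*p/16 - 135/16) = p^6/4 + 109*p^5/16 - 139*p^4/8 - 117*p^3/8 + 659*p^2/16 + 645*p/16 + 135/16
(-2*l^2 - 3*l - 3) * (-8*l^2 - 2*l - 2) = 16*l^4 + 28*l^3 + 34*l^2 + 12*l + 6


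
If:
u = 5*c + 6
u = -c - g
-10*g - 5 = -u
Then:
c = -61/65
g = -24/65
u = 17/13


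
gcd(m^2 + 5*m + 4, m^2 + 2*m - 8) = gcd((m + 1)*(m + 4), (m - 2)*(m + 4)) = m + 4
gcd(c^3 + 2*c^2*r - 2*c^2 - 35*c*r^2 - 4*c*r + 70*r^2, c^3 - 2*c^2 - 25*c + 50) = c - 2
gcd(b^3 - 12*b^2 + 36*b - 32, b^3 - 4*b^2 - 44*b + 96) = b^2 - 10*b + 16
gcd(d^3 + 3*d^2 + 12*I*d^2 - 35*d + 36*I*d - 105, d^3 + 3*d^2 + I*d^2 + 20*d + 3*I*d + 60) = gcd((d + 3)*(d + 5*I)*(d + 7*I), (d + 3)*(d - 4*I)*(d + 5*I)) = d^2 + d*(3 + 5*I) + 15*I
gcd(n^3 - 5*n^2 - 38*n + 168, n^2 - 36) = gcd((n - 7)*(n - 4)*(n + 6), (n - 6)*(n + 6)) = n + 6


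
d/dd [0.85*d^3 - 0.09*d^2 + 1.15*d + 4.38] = 2.55*d^2 - 0.18*d + 1.15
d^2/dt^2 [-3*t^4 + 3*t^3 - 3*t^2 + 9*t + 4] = -36*t^2 + 18*t - 6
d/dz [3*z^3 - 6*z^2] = 3*z*(3*z - 4)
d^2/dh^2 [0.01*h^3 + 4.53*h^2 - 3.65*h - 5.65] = 0.06*h + 9.06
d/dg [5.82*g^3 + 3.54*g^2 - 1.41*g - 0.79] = 17.46*g^2 + 7.08*g - 1.41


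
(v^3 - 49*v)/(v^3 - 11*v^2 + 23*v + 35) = v*(v + 7)/(v^2 - 4*v - 5)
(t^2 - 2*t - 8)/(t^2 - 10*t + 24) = (t + 2)/(t - 6)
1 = 1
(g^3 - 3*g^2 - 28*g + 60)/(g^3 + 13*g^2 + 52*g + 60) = (g^2 - 8*g + 12)/(g^2 + 8*g + 12)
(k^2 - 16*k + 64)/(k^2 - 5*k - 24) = (k - 8)/(k + 3)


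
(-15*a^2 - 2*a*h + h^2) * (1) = -15*a^2 - 2*a*h + h^2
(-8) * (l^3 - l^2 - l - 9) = -8*l^3 + 8*l^2 + 8*l + 72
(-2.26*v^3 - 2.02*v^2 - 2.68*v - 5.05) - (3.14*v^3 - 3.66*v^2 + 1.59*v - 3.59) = -5.4*v^3 + 1.64*v^2 - 4.27*v - 1.46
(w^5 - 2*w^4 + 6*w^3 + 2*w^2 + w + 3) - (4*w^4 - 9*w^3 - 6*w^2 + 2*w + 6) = w^5 - 6*w^4 + 15*w^3 + 8*w^2 - w - 3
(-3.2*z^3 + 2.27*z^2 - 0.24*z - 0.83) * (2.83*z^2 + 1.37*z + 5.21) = -9.056*z^5 + 2.0401*z^4 - 14.2413*z^3 + 9.149*z^2 - 2.3875*z - 4.3243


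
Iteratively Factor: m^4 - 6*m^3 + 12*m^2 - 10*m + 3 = (m - 1)*(m^3 - 5*m^2 + 7*m - 3) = (m - 1)^2*(m^2 - 4*m + 3) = (m - 1)^3*(m - 3)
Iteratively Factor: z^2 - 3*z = (z - 3)*(z)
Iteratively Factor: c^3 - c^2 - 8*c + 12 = (c - 2)*(c^2 + c - 6) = (c - 2)*(c + 3)*(c - 2)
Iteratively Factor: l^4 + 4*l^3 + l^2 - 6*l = (l + 2)*(l^3 + 2*l^2 - 3*l) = (l - 1)*(l + 2)*(l^2 + 3*l) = l*(l - 1)*(l + 2)*(l + 3)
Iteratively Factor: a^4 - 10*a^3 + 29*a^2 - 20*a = (a - 1)*(a^3 - 9*a^2 + 20*a) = a*(a - 1)*(a^2 - 9*a + 20) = a*(a - 5)*(a - 1)*(a - 4)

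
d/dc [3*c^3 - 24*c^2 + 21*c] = 9*c^2 - 48*c + 21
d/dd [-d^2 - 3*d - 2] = -2*d - 3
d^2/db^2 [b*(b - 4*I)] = 2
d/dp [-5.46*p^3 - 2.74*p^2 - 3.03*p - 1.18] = -16.38*p^2 - 5.48*p - 3.03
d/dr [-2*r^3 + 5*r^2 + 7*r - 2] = -6*r^2 + 10*r + 7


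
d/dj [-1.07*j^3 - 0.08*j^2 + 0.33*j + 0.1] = -3.21*j^2 - 0.16*j + 0.33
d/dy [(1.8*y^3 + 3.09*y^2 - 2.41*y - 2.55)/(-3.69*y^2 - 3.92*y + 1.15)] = (-6.642*y^4 - 14.112*y^3 - 14.7957*y^2 - 11.712*y - 12.7675)/(13.6161*y^4 + 28.9296*y^3 + 6.8794*y^2 - 9.016*y + 1.3225)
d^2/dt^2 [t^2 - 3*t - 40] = 2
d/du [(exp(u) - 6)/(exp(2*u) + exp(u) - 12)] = (-(exp(u) - 6)*(2*exp(u) + 1) + exp(2*u) + exp(u) - 12)*exp(u)/(exp(2*u) + exp(u) - 12)^2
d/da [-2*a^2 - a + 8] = -4*a - 1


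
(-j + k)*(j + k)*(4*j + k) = -4*j^3 - j^2*k + 4*j*k^2 + k^3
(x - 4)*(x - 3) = x^2 - 7*x + 12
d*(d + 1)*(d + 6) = d^3 + 7*d^2 + 6*d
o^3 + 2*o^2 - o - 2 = (o - 1)*(o + 1)*(o + 2)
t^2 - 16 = (t - 4)*(t + 4)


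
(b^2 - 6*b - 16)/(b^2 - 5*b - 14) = (b - 8)/(b - 7)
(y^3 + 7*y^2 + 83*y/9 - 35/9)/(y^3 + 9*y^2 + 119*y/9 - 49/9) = (y + 5)/(y + 7)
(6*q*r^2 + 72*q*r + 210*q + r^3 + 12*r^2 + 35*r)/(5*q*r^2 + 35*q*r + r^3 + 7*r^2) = (6*q*r + 30*q + r^2 + 5*r)/(r*(5*q + r))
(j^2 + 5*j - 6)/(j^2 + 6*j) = (j - 1)/j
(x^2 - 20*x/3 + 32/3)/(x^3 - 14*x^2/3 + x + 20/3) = (3*x - 8)/(3*x^2 - 2*x - 5)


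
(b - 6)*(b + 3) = b^2 - 3*b - 18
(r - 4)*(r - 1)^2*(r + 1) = r^4 - 5*r^3 + 3*r^2 + 5*r - 4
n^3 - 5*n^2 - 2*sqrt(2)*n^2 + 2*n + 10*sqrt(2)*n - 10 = (n - 5)*(n - sqrt(2))^2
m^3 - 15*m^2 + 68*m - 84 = (m - 7)*(m - 6)*(m - 2)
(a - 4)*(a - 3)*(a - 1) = a^3 - 8*a^2 + 19*a - 12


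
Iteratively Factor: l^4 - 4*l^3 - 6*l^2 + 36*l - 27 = (l - 3)*(l^3 - l^2 - 9*l + 9) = (l - 3)*(l + 3)*(l^2 - 4*l + 3) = (l - 3)^2*(l + 3)*(l - 1)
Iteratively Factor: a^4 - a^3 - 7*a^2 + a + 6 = (a + 2)*(a^3 - 3*a^2 - a + 3) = (a + 1)*(a + 2)*(a^2 - 4*a + 3) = (a - 3)*(a + 1)*(a + 2)*(a - 1)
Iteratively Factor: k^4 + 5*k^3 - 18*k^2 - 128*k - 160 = (k - 5)*(k^3 + 10*k^2 + 32*k + 32) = (k - 5)*(k + 4)*(k^2 + 6*k + 8) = (k - 5)*(k + 4)^2*(k + 2)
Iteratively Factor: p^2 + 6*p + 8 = (p + 4)*(p + 2)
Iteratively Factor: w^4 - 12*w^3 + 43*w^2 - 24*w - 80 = (w + 1)*(w^3 - 13*w^2 + 56*w - 80) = (w - 4)*(w + 1)*(w^2 - 9*w + 20) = (w - 5)*(w - 4)*(w + 1)*(w - 4)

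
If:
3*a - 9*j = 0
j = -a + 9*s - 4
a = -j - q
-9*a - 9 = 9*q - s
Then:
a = 231/85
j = 77/85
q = -308/85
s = 72/85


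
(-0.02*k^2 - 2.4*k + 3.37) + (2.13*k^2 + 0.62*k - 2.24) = 2.11*k^2 - 1.78*k + 1.13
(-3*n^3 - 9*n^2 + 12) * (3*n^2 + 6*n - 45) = -9*n^5 - 45*n^4 + 81*n^3 + 441*n^2 + 72*n - 540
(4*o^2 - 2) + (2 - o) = 4*o^2 - o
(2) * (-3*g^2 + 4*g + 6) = -6*g^2 + 8*g + 12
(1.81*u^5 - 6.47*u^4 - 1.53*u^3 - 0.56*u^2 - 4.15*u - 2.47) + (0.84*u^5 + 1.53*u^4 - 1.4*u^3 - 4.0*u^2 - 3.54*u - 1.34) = 2.65*u^5 - 4.94*u^4 - 2.93*u^3 - 4.56*u^2 - 7.69*u - 3.81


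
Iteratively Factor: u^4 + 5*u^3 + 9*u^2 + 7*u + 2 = (u + 1)*(u^3 + 4*u^2 + 5*u + 2) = (u + 1)*(u + 2)*(u^2 + 2*u + 1) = (u + 1)^2*(u + 2)*(u + 1)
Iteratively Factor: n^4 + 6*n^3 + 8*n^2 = (n + 4)*(n^3 + 2*n^2) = n*(n + 4)*(n^2 + 2*n) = n^2*(n + 4)*(n + 2)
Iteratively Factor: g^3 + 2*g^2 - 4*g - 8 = (g + 2)*(g^2 - 4) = (g - 2)*(g + 2)*(g + 2)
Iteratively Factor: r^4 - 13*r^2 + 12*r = (r + 4)*(r^3 - 4*r^2 + 3*r) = (r - 3)*(r + 4)*(r^2 - r) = r*(r - 3)*(r + 4)*(r - 1)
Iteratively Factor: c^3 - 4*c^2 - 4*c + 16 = (c + 2)*(c^2 - 6*c + 8) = (c - 2)*(c + 2)*(c - 4)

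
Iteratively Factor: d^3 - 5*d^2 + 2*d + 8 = (d + 1)*(d^2 - 6*d + 8) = (d - 4)*(d + 1)*(d - 2)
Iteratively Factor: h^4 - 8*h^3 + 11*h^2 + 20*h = (h - 5)*(h^3 - 3*h^2 - 4*h) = (h - 5)*(h - 4)*(h^2 + h) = h*(h - 5)*(h - 4)*(h + 1)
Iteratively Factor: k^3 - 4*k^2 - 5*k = (k + 1)*(k^2 - 5*k) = k*(k + 1)*(k - 5)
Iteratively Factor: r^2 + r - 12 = (r - 3)*(r + 4)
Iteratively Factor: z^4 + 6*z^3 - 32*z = (z)*(z^3 + 6*z^2 - 32) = z*(z - 2)*(z^2 + 8*z + 16) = z*(z - 2)*(z + 4)*(z + 4)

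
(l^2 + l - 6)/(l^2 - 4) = (l + 3)/(l + 2)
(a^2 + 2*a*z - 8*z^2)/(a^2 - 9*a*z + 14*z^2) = (-a - 4*z)/(-a + 7*z)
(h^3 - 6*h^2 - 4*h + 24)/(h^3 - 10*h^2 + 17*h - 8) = (h^3 - 6*h^2 - 4*h + 24)/(h^3 - 10*h^2 + 17*h - 8)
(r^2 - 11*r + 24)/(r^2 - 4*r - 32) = (r - 3)/(r + 4)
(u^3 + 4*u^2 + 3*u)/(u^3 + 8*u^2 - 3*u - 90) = u*(u^2 + 4*u + 3)/(u^3 + 8*u^2 - 3*u - 90)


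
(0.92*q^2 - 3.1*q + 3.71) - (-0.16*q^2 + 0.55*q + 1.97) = 1.08*q^2 - 3.65*q + 1.74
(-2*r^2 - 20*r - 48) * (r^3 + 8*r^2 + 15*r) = -2*r^5 - 36*r^4 - 238*r^3 - 684*r^2 - 720*r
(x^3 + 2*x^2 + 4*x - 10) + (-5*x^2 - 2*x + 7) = x^3 - 3*x^2 + 2*x - 3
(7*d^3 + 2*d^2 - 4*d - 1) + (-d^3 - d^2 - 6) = 6*d^3 + d^2 - 4*d - 7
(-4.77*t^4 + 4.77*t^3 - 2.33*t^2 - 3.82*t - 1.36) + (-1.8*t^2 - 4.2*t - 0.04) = -4.77*t^4 + 4.77*t^3 - 4.13*t^2 - 8.02*t - 1.4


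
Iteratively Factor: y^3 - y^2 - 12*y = (y + 3)*(y^2 - 4*y) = (y - 4)*(y + 3)*(y)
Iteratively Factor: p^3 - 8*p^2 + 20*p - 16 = (p - 2)*(p^2 - 6*p + 8) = (p - 4)*(p - 2)*(p - 2)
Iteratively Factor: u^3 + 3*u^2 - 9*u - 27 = (u + 3)*(u^2 - 9) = (u - 3)*(u + 3)*(u + 3)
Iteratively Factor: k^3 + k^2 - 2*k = (k)*(k^2 + k - 2) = k*(k + 2)*(k - 1)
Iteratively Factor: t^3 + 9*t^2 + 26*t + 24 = (t + 4)*(t^2 + 5*t + 6) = (t + 2)*(t + 4)*(t + 3)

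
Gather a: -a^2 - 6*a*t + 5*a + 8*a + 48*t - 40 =-a^2 + a*(13 - 6*t) + 48*t - 40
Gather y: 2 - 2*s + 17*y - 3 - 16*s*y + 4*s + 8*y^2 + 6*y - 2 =2*s + 8*y^2 + y*(23 - 16*s) - 3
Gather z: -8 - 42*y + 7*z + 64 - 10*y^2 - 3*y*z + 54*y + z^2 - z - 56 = -10*y^2 + 12*y + z^2 + z*(6 - 3*y)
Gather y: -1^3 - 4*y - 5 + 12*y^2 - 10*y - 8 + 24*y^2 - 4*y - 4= 36*y^2 - 18*y - 18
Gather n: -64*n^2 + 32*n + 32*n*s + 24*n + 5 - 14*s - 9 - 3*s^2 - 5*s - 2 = -64*n^2 + n*(32*s + 56) - 3*s^2 - 19*s - 6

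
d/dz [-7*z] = -7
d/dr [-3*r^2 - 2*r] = -6*r - 2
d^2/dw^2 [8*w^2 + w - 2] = 16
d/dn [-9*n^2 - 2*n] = -18*n - 2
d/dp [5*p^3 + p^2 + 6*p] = 15*p^2 + 2*p + 6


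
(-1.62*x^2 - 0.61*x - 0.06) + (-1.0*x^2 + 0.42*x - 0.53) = -2.62*x^2 - 0.19*x - 0.59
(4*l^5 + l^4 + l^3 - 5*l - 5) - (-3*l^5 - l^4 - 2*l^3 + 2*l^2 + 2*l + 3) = 7*l^5 + 2*l^4 + 3*l^3 - 2*l^2 - 7*l - 8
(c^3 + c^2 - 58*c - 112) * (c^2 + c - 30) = c^5 + 2*c^4 - 87*c^3 - 200*c^2 + 1628*c + 3360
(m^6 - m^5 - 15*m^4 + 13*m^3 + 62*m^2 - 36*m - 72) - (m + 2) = m^6 - m^5 - 15*m^4 + 13*m^3 + 62*m^2 - 37*m - 74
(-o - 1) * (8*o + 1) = -8*o^2 - 9*o - 1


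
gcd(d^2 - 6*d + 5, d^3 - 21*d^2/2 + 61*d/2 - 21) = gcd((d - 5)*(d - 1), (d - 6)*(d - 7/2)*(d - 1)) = d - 1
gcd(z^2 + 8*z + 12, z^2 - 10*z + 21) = 1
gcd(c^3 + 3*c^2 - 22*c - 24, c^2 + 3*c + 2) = c + 1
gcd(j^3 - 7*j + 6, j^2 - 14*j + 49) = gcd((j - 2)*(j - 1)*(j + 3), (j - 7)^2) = 1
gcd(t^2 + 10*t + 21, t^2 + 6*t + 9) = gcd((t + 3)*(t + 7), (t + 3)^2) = t + 3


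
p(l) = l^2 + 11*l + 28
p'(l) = 2*l + 11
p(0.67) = 35.82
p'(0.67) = 12.34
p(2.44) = 60.79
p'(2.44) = 15.88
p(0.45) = 33.15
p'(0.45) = 11.90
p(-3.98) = 0.06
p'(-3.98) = 3.04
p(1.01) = 40.13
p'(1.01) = 13.02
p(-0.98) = 18.18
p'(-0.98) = 9.04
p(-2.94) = 4.30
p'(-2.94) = 5.12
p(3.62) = 80.92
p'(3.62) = 18.24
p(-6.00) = -2.00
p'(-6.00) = -1.00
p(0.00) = 28.00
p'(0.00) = 11.00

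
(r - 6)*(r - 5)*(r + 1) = r^3 - 10*r^2 + 19*r + 30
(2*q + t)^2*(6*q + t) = 24*q^3 + 28*q^2*t + 10*q*t^2 + t^3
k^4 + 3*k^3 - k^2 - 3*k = k*(k - 1)*(k + 1)*(k + 3)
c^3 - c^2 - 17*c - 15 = (c - 5)*(c + 1)*(c + 3)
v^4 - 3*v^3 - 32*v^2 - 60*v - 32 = (v - 8)*(v + 1)*(v + 2)^2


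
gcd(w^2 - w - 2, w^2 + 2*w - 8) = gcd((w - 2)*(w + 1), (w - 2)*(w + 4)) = w - 2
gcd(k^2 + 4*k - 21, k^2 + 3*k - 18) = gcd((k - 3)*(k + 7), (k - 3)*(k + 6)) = k - 3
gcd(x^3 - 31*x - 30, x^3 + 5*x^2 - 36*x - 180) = x^2 - x - 30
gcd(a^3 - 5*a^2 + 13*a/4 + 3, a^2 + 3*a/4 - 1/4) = 1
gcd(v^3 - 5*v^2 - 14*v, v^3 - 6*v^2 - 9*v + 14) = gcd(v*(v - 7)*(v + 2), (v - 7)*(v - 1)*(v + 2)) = v^2 - 5*v - 14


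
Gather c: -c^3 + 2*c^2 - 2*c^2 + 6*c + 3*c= -c^3 + 9*c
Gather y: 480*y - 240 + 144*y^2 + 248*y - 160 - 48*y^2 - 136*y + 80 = 96*y^2 + 592*y - 320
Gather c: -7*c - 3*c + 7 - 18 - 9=-10*c - 20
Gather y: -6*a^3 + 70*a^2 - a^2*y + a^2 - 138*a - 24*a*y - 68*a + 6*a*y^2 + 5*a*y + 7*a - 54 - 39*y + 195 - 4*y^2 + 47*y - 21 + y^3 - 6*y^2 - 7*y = -6*a^3 + 71*a^2 - 199*a + y^3 + y^2*(6*a - 10) + y*(-a^2 - 19*a + 1) + 120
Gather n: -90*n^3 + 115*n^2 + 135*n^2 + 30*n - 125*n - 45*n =-90*n^3 + 250*n^2 - 140*n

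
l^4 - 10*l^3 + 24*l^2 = l^2*(l - 6)*(l - 4)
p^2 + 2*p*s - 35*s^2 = (p - 5*s)*(p + 7*s)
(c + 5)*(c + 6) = c^2 + 11*c + 30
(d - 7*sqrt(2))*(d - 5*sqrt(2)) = d^2 - 12*sqrt(2)*d + 70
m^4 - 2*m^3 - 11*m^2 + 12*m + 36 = (m - 3)^2*(m + 2)^2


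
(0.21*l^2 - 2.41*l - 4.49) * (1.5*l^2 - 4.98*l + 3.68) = 0.315*l^4 - 4.6608*l^3 + 6.0396*l^2 + 13.4914*l - 16.5232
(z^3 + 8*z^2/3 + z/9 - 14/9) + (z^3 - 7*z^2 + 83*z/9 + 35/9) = 2*z^3 - 13*z^2/3 + 28*z/3 + 7/3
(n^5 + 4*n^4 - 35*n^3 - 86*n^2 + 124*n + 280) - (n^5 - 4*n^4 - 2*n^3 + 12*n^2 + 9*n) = 8*n^4 - 33*n^3 - 98*n^2 + 115*n + 280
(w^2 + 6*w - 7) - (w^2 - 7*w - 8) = 13*w + 1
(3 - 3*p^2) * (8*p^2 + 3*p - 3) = -24*p^4 - 9*p^3 + 33*p^2 + 9*p - 9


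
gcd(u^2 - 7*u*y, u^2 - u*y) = u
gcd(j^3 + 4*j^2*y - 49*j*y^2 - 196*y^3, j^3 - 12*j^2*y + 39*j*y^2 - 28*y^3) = -j + 7*y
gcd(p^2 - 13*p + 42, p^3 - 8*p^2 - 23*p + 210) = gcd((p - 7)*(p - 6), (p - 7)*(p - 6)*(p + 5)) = p^2 - 13*p + 42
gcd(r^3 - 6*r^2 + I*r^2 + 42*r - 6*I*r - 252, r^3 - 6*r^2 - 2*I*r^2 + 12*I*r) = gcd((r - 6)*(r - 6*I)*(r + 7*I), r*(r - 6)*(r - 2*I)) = r - 6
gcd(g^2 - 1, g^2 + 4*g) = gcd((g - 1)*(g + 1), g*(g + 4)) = 1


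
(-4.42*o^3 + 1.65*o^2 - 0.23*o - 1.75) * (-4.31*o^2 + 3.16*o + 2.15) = 19.0502*o^5 - 21.0787*o^4 - 3.2977*o^3 + 10.3632*o^2 - 6.0245*o - 3.7625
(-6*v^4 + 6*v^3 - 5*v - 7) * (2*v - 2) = -12*v^5 + 24*v^4 - 12*v^3 - 10*v^2 - 4*v + 14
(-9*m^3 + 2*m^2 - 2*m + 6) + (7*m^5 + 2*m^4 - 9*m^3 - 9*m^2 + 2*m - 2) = 7*m^5 + 2*m^4 - 18*m^3 - 7*m^2 + 4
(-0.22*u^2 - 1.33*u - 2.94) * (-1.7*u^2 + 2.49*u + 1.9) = 0.374*u^4 + 1.7132*u^3 + 1.2683*u^2 - 9.8476*u - 5.586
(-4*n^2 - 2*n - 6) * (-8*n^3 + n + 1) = 32*n^5 + 16*n^4 + 44*n^3 - 6*n^2 - 8*n - 6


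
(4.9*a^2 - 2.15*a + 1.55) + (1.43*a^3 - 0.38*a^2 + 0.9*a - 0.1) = 1.43*a^3 + 4.52*a^2 - 1.25*a + 1.45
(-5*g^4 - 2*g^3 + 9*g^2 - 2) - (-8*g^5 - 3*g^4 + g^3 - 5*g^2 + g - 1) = 8*g^5 - 2*g^4 - 3*g^3 + 14*g^2 - g - 1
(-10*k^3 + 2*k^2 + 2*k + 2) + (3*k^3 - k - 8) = -7*k^3 + 2*k^2 + k - 6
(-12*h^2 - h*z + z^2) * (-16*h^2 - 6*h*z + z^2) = 192*h^4 + 88*h^3*z - 22*h^2*z^2 - 7*h*z^3 + z^4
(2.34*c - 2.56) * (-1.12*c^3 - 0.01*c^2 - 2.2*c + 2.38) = -2.6208*c^4 + 2.8438*c^3 - 5.1224*c^2 + 11.2012*c - 6.0928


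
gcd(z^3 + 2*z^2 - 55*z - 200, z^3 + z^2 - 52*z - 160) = z^2 - 3*z - 40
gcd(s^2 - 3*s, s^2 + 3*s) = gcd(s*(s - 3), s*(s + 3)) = s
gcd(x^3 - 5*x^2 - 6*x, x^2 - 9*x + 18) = x - 6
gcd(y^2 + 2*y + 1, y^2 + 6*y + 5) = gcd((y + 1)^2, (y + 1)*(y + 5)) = y + 1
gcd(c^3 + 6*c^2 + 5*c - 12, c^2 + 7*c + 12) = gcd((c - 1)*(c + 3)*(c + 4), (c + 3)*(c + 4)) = c^2 + 7*c + 12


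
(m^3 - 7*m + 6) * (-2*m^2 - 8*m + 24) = -2*m^5 - 8*m^4 + 38*m^3 + 44*m^2 - 216*m + 144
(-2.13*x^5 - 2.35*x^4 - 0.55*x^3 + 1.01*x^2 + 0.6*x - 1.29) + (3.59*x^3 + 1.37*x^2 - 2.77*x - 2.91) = -2.13*x^5 - 2.35*x^4 + 3.04*x^3 + 2.38*x^2 - 2.17*x - 4.2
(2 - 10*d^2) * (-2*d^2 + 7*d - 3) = 20*d^4 - 70*d^3 + 26*d^2 + 14*d - 6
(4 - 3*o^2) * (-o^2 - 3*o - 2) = 3*o^4 + 9*o^3 + 2*o^2 - 12*o - 8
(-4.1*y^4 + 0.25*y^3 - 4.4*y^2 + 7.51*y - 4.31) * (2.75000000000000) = -11.275*y^4 + 0.6875*y^3 - 12.1*y^2 + 20.6525*y - 11.8525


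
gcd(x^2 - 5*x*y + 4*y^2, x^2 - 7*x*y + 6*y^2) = x - y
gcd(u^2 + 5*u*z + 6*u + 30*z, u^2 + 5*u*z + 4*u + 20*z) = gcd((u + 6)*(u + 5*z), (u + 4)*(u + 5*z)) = u + 5*z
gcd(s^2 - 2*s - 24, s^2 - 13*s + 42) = s - 6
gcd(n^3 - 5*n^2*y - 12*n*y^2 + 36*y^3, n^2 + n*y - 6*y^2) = -n^2 - n*y + 6*y^2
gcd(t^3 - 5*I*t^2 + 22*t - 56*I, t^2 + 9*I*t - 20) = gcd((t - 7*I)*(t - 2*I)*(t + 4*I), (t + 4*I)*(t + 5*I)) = t + 4*I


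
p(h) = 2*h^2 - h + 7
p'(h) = 4*h - 1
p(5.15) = 54.90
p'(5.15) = 19.60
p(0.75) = 7.38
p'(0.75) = 2.00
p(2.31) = 15.36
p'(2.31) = 8.24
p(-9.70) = 204.88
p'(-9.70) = -39.80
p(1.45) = 9.76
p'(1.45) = 4.80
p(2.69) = 18.78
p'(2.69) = 9.76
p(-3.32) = 32.36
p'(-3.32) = -14.28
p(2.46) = 16.64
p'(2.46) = 8.84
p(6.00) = 73.00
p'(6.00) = 23.00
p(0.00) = 7.00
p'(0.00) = -1.00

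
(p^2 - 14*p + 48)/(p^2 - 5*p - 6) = (p - 8)/(p + 1)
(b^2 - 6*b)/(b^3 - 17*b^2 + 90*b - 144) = b/(b^2 - 11*b + 24)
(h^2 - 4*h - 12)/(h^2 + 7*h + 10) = (h - 6)/(h + 5)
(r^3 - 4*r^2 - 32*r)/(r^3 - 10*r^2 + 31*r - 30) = r*(r^2 - 4*r - 32)/(r^3 - 10*r^2 + 31*r - 30)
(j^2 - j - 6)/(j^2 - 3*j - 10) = (j - 3)/(j - 5)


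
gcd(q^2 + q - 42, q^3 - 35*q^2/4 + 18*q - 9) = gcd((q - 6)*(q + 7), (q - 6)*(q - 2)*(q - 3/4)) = q - 6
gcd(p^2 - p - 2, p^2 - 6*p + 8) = p - 2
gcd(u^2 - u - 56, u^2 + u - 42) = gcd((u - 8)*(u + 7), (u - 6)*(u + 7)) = u + 7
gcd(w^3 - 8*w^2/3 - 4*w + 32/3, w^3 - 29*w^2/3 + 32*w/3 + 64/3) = w - 8/3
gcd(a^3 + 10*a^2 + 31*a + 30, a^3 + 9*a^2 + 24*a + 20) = a^2 + 7*a + 10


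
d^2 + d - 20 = (d - 4)*(d + 5)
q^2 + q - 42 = (q - 6)*(q + 7)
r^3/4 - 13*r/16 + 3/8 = (r/4 + 1/2)*(r - 3/2)*(r - 1/2)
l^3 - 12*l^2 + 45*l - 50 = (l - 5)^2*(l - 2)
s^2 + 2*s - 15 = (s - 3)*(s + 5)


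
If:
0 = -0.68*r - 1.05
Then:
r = -1.54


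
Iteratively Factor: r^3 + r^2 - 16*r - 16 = (r - 4)*(r^2 + 5*r + 4) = (r - 4)*(r + 4)*(r + 1)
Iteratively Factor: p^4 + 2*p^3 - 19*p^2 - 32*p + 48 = (p - 4)*(p^3 + 6*p^2 + 5*p - 12) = (p - 4)*(p + 3)*(p^2 + 3*p - 4) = (p - 4)*(p - 1)*(p + 3)*(p + 4)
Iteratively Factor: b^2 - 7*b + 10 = (b - 2)*(b - 5)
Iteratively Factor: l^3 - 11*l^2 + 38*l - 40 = (l - 5)*(l^2 - 6*l + 8) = (l - 5)*(l - 2)*(l - 4)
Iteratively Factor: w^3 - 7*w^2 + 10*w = (w)*(w^2 - 7*w + 10) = w*(w - 5)*(w - 2)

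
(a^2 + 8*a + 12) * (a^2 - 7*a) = a^4 + a^3 - 44*a^2 - 84*a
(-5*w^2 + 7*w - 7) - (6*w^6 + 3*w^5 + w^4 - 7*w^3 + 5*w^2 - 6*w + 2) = -6*w^6 - 3*w^5 - w^4 + 7*w^3 - 10*w^2 + 13*w - 9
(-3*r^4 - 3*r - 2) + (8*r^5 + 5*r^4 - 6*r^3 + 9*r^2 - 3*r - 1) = 8*r^5 + 2*r^4 - 6*r^3 + 9*r^2 - 6*r - 3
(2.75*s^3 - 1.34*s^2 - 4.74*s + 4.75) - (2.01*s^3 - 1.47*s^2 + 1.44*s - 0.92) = 0.74*s^3 + 0.13*s^2 - 6.18*s + 5.67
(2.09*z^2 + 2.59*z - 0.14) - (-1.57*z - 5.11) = 2.09*z^2 + 4.16*z + 4.97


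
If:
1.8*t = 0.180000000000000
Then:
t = 0.10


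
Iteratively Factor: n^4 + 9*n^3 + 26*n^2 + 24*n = (n + 4)*(n^3 + 5*n^2 + 6*n) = n*(n + 4)*(n^2 + 5*n + 6) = n*(n + 2)*(n + 4)*(n + 3)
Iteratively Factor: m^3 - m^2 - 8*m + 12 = (m + 3)*(m^2 - 4*m + 4) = (m - 2)*(m + 3)*(m - 2)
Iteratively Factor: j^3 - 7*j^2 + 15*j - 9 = (j - 3)*(j^2 - 4*j + 3) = (j - 3)*(j - 1)*(j - 3)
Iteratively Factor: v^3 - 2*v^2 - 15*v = (v - 5)*(v^2 + 3*v) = (v - 5)*(v + 3)*(v)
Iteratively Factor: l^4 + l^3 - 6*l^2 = (l)*(l^3 + l^2 - 6*l) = l*(l - 2)*(l^2 + 3*l) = l*(l - 2)*(l + 3)*(l)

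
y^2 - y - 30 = (y - 6)*(y + 5)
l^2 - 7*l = l*(l - 7)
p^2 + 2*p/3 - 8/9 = (p - 2/3)*(p + 4/3)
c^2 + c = c*(c + 1)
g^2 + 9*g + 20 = (g + 4)*(g + 5)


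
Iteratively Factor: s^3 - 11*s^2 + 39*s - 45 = (s - 3)*(s^2 - 8*s + 15) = (s - 3)^2*(s - 5)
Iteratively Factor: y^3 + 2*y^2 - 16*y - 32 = (y + 4)*(y^2 - 2*y - 8) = (y - 4)*(y + 4)*(y + 2)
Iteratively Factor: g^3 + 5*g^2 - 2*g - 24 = (g + 3)*(g^2 + 2*g - 8) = (g + 3)*(g + 4)*(g - 2)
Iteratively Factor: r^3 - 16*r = (r + 4)*(r^2 - 4*r) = (r - 4)*(r + 4)*(r)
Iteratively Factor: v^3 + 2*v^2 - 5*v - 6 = (v + 1)*(v^2 + v - 6) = (v + 1)*(v + 3)*(v - 2)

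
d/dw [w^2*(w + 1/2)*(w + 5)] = w*(8*w^2 + 33*w + 10)/2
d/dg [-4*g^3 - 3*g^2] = 6*g*(-2*g - 1)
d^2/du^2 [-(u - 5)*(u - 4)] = -2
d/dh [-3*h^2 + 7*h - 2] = 7 - 6*h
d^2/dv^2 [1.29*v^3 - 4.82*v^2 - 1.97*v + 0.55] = 7.74*v - 9.64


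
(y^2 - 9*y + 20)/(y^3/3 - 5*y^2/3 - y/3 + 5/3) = 3*(y - 4)/(y^2 - 1)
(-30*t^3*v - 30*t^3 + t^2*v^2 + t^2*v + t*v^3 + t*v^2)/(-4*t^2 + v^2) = t*(30*t^2*v + 30*t^2 - t*v^2 - t*v - v^3 - v^2)/(4*t^2 - v^2)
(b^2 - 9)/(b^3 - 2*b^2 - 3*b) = (b + 3)/(b*(b + 1))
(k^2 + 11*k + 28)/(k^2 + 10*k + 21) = (k + 4)/(k + 3)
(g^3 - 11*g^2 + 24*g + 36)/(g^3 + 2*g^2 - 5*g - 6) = (g^2 - 12*g + 36)/(g^2 + g - 6)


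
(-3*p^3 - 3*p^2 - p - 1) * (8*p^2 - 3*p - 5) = -24*p^5 - 15*p^4 + 16*p^3 + 10*p^2 + 8*p + 5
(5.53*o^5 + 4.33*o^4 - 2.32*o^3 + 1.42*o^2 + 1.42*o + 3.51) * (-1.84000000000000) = -10.1752*o^5 - 7.9672*o^4 + 4.2688*o^3 - 2.6128*o^2 - 2.6128*o - 6.4584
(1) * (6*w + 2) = 6*w + 2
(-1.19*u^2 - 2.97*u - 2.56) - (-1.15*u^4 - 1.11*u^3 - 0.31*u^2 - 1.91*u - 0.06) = 1.15*u^4 + 1.11*u^3 - 0.88*u^2 - 1.06*u - 2.5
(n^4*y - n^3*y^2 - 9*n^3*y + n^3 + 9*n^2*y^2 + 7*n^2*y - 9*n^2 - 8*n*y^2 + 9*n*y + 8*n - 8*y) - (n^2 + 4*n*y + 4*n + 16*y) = n^4*y - n^3*y^2 - 9*n^3*y + n^3 + 9*n^2*y^2 + 7*n^2*y - 10*n^2 - 8*n*y^2 + 5*n*y + 4*n - 24*y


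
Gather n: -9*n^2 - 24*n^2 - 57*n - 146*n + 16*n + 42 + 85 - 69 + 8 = -33*n^2 - 187*n + 66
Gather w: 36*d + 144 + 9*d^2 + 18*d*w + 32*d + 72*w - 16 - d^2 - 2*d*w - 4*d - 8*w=8*d^2 + 64*d + w*(16*d + 64) + 128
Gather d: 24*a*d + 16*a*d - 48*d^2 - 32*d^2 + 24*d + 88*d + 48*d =-80*d^2 + d*(40*a + 160)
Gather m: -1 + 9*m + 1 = 9*m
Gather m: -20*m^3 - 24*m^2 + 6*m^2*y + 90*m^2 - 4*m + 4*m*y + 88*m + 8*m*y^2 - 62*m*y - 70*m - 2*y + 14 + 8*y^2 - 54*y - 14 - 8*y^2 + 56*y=-20*m^3 + m^2*(6*y + 66) + m*(8*y^2 - 58*y + 14)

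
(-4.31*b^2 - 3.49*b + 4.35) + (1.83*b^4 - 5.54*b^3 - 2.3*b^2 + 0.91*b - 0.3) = 1.83*b^4 - 5.54*b^3 - 6.61*b^2 - 2.58*b + 4.05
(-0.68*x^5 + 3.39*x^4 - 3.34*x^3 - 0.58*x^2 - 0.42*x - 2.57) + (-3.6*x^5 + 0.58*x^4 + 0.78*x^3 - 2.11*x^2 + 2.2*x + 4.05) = -4.28*x^5 + 3.97*x^4 - 2.56*x^3 - 2.69*x^2 + 1.78*x + 1.48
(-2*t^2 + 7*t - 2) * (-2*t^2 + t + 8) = 4*t^4 - 16*t^3 - 5*t^2 + 54*t - 16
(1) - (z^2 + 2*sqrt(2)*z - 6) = -z^2 - 2*sqrt(2)*z + 7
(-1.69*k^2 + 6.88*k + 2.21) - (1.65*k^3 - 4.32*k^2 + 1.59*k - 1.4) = -1.65*k^3 + 2.63*k^2 + 5.29*k + 3.61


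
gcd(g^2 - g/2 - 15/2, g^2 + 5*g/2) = g + 5/2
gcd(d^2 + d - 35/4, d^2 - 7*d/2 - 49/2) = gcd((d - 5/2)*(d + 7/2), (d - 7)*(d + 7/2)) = d + 7/2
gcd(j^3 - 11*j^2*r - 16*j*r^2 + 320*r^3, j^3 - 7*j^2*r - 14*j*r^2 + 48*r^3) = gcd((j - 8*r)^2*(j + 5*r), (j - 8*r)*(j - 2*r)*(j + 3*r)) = -j + 8*r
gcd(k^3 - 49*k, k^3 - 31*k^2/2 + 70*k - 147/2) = k - 7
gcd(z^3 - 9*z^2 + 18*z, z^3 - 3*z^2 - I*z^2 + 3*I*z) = z^2 - 3*z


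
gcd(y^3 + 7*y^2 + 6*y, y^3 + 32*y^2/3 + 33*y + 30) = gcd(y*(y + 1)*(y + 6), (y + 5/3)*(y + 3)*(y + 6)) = y + 6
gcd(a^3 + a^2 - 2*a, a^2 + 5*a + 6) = a + 2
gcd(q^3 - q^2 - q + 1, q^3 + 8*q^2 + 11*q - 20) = q - 1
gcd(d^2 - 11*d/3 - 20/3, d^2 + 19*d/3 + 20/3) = d + 4/3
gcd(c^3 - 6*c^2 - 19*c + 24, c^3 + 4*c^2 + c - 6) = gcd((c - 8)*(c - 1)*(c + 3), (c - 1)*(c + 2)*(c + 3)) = c^2 + 2*c - 3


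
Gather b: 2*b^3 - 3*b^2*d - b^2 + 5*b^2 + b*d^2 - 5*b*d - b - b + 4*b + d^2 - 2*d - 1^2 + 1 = 2*b^3 + b^2*(4 - 3*d) + b*(d^2 - 5*d + 2) + d^2 - 2*d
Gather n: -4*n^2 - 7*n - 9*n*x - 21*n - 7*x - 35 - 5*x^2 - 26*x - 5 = -4*n^2 + n*(-9*x - 28) - 5*x^2 - 33*x - 40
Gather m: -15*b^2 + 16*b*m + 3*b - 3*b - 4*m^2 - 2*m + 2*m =-15*b^2 + 16*b*m - 4*m^2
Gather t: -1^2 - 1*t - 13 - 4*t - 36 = -5*t - 50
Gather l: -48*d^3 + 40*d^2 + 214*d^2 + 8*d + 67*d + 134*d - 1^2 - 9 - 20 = -48*d^3 + 254*d^2 + 209*d - 30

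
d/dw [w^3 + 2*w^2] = w*(3*w + 4)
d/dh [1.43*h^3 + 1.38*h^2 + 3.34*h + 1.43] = 4.29*h^2 + 2.76*h + 3.34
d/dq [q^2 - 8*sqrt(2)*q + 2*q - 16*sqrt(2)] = 2*q - 8*sqrt(2) + 2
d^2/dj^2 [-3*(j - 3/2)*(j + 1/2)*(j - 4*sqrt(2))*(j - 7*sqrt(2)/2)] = -36*j^2 + 18*j + 135*sqrt(2)*j - 327/2 - 45*sqrt(2)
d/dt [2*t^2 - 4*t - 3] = 4*t - 4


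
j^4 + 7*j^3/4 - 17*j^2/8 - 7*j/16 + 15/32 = (j - 3/4)*(j - 1/2)*(j + 1/2)*(j + 5/2)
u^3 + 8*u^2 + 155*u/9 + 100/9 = (u + 4/3)*(u + 5/3)*(u + 5)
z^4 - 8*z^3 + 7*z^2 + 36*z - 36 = (z - 6)*(z - 3)*(z - 1)*(z + 2)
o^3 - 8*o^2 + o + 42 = (o - 7)*(o - 3)*(o + 2)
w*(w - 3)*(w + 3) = w^3 - 9*w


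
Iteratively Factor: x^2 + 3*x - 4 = (x + 4)*(x - 1)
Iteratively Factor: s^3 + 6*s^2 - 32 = (s + 4)*(s^2 + 2*s - 8) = (s + 4)^2*(s - 2)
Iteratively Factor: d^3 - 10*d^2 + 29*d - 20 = (d - 4)*(d^2 - 6*d + 5) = (d - 5)*(d - 4)*(d - 1)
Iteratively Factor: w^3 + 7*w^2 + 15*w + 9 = (w + 3)*(w^2 + 4*w + 3) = (w + 3)^2*(w + 1)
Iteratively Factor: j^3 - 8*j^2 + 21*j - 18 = (j - 3)*(j^2 - 5*j + 6) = (j - 3)*(j - 2)*(j - 3)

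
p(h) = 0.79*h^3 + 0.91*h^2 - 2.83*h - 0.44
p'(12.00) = 360.29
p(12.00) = 1461.76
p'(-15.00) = 503.12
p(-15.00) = -2419.49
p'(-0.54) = -3.12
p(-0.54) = 1.23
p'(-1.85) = 1.91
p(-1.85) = 2.91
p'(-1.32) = -1.10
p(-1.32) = 3.06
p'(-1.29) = -1.23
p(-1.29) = 3.03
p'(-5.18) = 51.34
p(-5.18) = -71.17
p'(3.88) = 39.91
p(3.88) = 48.42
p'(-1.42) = -0.64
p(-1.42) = 3.15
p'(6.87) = 121.53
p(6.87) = 279.22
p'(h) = 2.37*h^2 + 1.82*h - 2.83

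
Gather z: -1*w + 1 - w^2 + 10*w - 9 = -w^2 + 9*w - 8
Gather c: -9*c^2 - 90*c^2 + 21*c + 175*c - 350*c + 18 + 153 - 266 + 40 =-99*c^2 - 154*c - 55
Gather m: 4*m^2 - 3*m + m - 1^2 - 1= 4*m^2 - 2*m - 2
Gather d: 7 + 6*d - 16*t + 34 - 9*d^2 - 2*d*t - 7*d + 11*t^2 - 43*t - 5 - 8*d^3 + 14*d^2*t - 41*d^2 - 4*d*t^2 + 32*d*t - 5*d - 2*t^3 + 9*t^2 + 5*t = -8*d^3 + d^2*(14*t - 50) + d*(-4*t^2 + 30*t - 6) - 2*t^3 + 20*t^2 - 54*t + 36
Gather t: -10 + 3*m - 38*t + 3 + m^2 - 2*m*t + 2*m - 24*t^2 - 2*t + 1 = m^2 + 5*m - 24*t^2 + t*(-2*m - 40) - 6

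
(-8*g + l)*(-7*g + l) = 56*g^2 - 15*g*l + l^2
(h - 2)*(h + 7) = h^2 + 5*h - 14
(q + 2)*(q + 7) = q^2 + 9*q + 14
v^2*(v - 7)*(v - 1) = v^4 - 8*v^3 + 7*v^2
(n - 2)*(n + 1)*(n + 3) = n^3 + 2*n^2 - 5*n - 6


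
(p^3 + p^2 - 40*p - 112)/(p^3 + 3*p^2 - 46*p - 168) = (p + 4)/(p + 6)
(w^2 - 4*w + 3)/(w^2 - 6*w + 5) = (w - 3)/(w - 5)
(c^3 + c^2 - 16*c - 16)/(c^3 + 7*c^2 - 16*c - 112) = (c + 1)/(c + 7)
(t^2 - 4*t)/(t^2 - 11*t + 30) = t*(t - 4)/(t^2 - 11*t + 30)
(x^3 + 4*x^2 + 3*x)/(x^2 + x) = x + 3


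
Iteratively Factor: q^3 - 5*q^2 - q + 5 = (q - 1)*(q^2 - 4*q - 5) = (q - 5)*(q - 1)*(q + 1)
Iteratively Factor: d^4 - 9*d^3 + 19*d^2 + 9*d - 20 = (d - 1)*(d^3 - 8*d^2 + 11*d + 20) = (d - 4)*(d - 1)*(d^2 - 4*d - 5) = (d - 5)*(d - 4)*(d - 1)*(d + 1)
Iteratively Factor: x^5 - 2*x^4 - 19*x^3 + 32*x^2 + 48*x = (x + 1)*(x^4 - 3*x^3 - 16*x^2 + 48*x) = x*(x + 1)*(x^3 - 3*x^2 - 16*x + 48) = x*(x - 4)*(x + 1)*(x^2 + x - 12) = x*(x - 4)*(x + 1)*(x + 4)*(x - 3)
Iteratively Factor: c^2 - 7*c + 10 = (c - 2)*(c - 5)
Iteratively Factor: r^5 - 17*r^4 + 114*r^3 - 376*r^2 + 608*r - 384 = (r - 4)*(r^4 - 13*r^3 + 62*r^2 - 128*r + 96) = (r - 4)*(r - 2)*(r^3 - 11*r^2 + 40*r - 48) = (r - 4)*(r - 3)*(r - 2)*(r^2 - 8*r + 16) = (r - 4)^2*(r - 3)*(r - 2)*(r - 4)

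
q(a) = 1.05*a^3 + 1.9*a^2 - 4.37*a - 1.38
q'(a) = 3.15*a^2 + 3.8*a - 4.37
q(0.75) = -3.15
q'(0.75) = 0.25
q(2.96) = 29.56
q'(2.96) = 34.48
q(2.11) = 7.72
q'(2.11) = 17.67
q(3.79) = 66.51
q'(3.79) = 55.28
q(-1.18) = 4.70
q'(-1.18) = -4.47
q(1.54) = 0.23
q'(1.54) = 8.95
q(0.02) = -1.47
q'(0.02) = -4.29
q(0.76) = -3.14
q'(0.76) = 0.34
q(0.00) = -1.38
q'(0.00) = -4.37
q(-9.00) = -573.60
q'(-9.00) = 216.58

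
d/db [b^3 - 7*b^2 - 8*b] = 3*b^2 - 14*b - 8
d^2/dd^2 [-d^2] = -2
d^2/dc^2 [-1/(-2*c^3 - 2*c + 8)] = (-3*c*(c^3 + c - 4) + (3*c^2 + 1)^2)/(c^3 + c - 4)^3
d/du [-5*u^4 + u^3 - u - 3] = -20*u^3 + 3*u^2 - 1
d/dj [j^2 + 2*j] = 2*j + 2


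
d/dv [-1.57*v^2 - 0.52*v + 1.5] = -3.14*v - 0.52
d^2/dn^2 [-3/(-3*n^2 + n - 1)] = 6*(-9*n^2 + 3*n + (6*n - 1)^2 - 3)/(3*n^2 - n + 1)^3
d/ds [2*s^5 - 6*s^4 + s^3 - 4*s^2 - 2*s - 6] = 10*s^4 - 24*s^3 + 3*s^2 - 8*s - 2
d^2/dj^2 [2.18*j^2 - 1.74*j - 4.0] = 4.36000000000000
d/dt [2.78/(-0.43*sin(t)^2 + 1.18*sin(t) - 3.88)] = (2.3908*sin(t) - 3.2804)*cos(t)/(0.43*sin(t)^2 - 1.18*sin(t) + 3.88)^2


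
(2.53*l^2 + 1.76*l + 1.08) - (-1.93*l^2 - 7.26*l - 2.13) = 4.46*l^2 + 9.02*l + 3.21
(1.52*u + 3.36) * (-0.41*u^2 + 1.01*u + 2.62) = -0.6232*u^3 + 0.1576*u^2 + 7.376*u + 8.8032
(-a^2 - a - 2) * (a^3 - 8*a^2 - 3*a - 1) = -a^5 + 7*a^4 + 9*a^3 + 20*a^2 + 7*a + 2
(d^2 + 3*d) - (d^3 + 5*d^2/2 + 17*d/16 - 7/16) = -d^3 - 3*d^2/2 + 31*d/16 + 7/16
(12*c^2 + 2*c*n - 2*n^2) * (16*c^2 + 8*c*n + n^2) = 192*c^4 + 128*c^3*n - 4*c^2*n^2 - 14*c*n^3 - 2*n^4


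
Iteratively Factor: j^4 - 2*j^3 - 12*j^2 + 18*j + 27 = (j - 3)*(j^3 + j^2 - 9*j - 9) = (j - 3)^2*(j^2 + 4*j + 3) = (j - 3)^2*(j + 3)*(j + 1)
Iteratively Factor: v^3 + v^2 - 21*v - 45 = (v - 5)*(v^2 + 6*v + 9) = (v - 5)*(v + 3)*(v + 3)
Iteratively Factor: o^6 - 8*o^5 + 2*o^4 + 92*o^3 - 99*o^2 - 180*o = (o + 3)*(o^5 - 11*o^4 + 35*o^3 - 13*o^2 - 60*o) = (o - 4)*(o + 3)*(o^4 - 7*o^3 + 7*o^2 + 15*o) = (o - 4)*(o - 3)*(o + 3)*(o^3 - 4*o^2 - 5*o) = o*(o - 4)*(o - 3)*(o + 3)*(o^2 - 4*o - 5) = o*(o - 5)*(o - 4)*(o - 3)*(o + 3)*(o + 1)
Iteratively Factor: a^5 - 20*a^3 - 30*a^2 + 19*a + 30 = (a + 2)*(a^4 - 2*a^3 - 16*a^2 + 2*a + 15) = (a + 1)*(a + 2)*(a^3 - 3*a^2 - 13*a + 15) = (a - 5)*(a + 1)*(a + 2)*(a^2 + 2*a - 3) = (a - 5)*(a - 1)*(a + 1)*(a + 2)*(a + 3)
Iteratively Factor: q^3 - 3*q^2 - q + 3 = (q + 1)*(q^2 - 4*q + 3) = (q - 1)*(q + 1)*(q - 3)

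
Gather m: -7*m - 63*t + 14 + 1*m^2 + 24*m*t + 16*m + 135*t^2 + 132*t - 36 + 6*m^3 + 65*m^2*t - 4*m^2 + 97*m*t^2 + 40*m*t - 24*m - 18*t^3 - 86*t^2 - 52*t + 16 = 6*m^3 + m^2*(65*t - 3) + m*(97*t^2 + 64*t - 15) - 18*t^3 + 49*t^2 + 17*t - 6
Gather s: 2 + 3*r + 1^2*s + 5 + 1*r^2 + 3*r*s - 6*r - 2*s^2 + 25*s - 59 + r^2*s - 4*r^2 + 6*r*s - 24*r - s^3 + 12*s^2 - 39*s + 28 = -3*r^2 - 27*r - s^3 + 10*s^2 + s*(r^2 + 9*r - 13) - 24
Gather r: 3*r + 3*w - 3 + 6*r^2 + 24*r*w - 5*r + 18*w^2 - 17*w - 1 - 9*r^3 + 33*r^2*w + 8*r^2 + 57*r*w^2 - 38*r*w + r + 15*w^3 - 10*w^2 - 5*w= -9*r^3 + r^2*(33*w + 14) + r*(57*w^2 - 14*w - 1) + 15*w^3 + 8*w^2 - 19*w - 4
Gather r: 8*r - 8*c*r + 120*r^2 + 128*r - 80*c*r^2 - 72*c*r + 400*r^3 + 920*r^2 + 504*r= 400*r^3 + r^2*(1040 - 80*c) + r*(640 - 80*c)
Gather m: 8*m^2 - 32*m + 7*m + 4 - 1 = 8*m^2 - 25*m + 3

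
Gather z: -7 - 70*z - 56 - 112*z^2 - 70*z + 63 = -112*z^2 - 140*z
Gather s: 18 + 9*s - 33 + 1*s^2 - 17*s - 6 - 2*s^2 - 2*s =-s^2 - 10*s - 21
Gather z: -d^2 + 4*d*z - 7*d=-d^2 + 4*d*z - 7*d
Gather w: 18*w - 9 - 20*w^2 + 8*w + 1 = -20*w^2 + 26*w - 8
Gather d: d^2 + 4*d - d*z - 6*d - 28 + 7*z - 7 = d^2 + d*(-z - 2) + 7*z - 35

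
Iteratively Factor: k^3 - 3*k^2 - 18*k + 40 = (k - 2)*(k^2 - k - 20) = (k - 2)*(k + 4)*(k - 5)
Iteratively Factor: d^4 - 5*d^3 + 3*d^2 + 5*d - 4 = (d - 4)*(d^3 - d^2 - d + 1) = (d - 4)*(d + 1)*(d^2 - 2*d + 1) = (d - 4)*(d - 1)*(d + 1)*(d - 1)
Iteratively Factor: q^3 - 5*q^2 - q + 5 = (q - 5)*(q^2 - 1) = (q - 5)*(q + 1)*(q - 1)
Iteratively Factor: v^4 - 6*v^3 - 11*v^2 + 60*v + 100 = (v - 5)*(v^3 - v^2 - 16*v - 20) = (v - 5)*(v + 2)*(v^2 - 3*v - 10) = (v - 5)^2*(v + 2)*(v + 2)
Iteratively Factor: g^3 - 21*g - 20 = (g + 1)*(g^2 - g - 20) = (g + 1)*(g + 4)*(g - 5)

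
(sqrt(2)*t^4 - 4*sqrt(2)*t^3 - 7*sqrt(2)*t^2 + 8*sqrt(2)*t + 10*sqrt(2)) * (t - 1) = sqrt(2)*t^5 - 5*sqrt(2)*t^4 - 3*sqrt(2)*t^3 + 15*sqrt(2)*t^2 + 2*sqrt(2)*t - 10*sqrt(2)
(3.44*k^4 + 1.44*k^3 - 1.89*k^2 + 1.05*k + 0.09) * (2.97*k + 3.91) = 10.2168*k^5 + 17.7272*k^4 + 0.0171000000000001*k^3 - 4.2714*k^2 + 4.3728*k + 0.3519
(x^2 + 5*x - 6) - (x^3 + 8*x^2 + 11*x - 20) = -x^3 - 7*x^2 - 6*x + 14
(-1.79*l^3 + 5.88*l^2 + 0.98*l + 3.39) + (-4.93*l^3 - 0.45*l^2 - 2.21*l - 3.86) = -6.72*l^3 + 5.43*l^2 - 1.23*l - 0.47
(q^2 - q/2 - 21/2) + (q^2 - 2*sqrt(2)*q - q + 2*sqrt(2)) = 2*q^2 - 2*sqrt(2)*q - 3*q/2 - 21/2 + 2*sqrt(2)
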